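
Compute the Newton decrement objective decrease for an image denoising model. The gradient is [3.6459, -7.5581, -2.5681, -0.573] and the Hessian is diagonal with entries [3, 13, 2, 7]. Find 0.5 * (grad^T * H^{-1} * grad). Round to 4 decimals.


Step 1: H is diagonal, so H^(-1) * g = [1.2153, -0.5814, -1.2841, -0.0819].
Step 2: g^T H^(-1) g = sum_i g_i^2 / H_ii
  = (3.6459)^2/3 + (-7.5581)^2/13 + (-2.5681)^2/2 + (-0.573)^2/7
  = 4.4309 + 4.3942 + 3.2976 + 0.0469 = 12.1696
Step 3: Objective decrease = 0.5 * g^T H^(-1) g = 6.0848


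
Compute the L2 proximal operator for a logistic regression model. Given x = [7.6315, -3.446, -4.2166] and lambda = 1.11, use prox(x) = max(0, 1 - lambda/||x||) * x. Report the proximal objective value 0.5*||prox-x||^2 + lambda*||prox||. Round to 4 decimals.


Step 1: Compute ||x||.
||x|| = 9.3752
Step 2: Compute scaling factor.
scale = max(0, 1 - 1.11/9.3752) = 0.8816
Step 3: prox(x) = [6.7279, -3.038, -3.7174]
||prox(x)|| = 8.2652
Step 4: Proximal objective.
0.5*||prox-x||^2 = 0.6161
lambda*||prox|| = 9.1744
Total = 9.7904


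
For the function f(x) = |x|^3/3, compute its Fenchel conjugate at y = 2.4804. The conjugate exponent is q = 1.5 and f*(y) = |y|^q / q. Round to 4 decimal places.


The conjugate exponent q satisfies 1/p + 1/q = 1.
p = 3, so q = 3/(3 - 1) = 1.5
|y|^q = 2.4804^1.5 = 3.9065
f*(2.4804) = 3.9065 / 1.5 = 2.6043


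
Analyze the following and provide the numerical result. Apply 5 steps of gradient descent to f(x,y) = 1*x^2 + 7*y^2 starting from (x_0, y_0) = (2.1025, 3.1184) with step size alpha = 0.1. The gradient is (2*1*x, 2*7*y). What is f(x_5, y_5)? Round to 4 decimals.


Gradient descent on f(x,y) = 1*x^2 + 7*y^2.
Starting point: (2.1025, 3.1184), alpha = 0.1
Step 1: grad_x = 2*1*2.1025 = 4.205, grad_y = 2*7*3.1184 = 43.6576
  x_1 = 2.1025 - 0.1*4.205 = 1.682
  y_1 = 3.1184 - 0.1*43.6576 = -1.2474
Step 2: grad_x = 2*1*1.682 = 3.364, grad_y = 2*7*-1.2474 = -17.463
  x_2 = 1.682 - 0.1*3.364 = 1.3456
  y_2 = -1.2474 - 0.1*-17.463 = 0.4989
Step 3: grad_x = 2*1*1.3456 = 2.6912, grad_y = 2*7*0.4989 = 6.9852
  x_3 = 1.3456 - 0.1*2.6912 = 1.0765
  y_3 = 0.4989 - 0.1*6.9852 = -0.1996
Step 4: grad_x = 2*1*1.0765 = 2.153, grad_y = 2*7*-0.1996 = -2.7941
  x_4 = 1.0765 - 0.1*2.153 = 0.8612
  y_4 = -0.1996 - 0.1*-2.7941 = 0.0798
Step 5: grad_x = 2*1*0.8612 = 1.7224, grad_y = 2*7*0.0798 = 1.1176
  x_5 = 0.8612 - 0.1*1.7224 = 0.6889
  y_5 = 0.0798 - 0.1*1.1176 = -0.0319
f(0.6889, -0.0319) = 1*0.6889^2 + 7*(-0.0319)^2 = 0.4818


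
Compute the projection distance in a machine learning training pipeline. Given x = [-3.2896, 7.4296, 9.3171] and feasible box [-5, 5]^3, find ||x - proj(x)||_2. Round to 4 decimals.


Project each component onto [-5, 5].
clip(-3.2896) = -3.2896, clip(7.4296) = 5.0, clip(9.3171) = 5.0
Projection = [-3.2896, 5.0, 5.0]
Squared diffs: [0.0, 5.903, 18.6374]
Distance = sqrt(24.5404) = 4.9538


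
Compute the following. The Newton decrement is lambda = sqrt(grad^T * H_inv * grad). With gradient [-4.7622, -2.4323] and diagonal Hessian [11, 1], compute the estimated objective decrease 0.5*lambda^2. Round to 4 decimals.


Step 1: H is diagonal, so H^(-1) * g = [-0.4329, -2.4323].
Step 2: g^T H^(-1) g = sum_i g_i^2 / H_ii
  = (-4.7622)^2/11 + (-2.4323)^2/1
  = 2.0617 + 5.9161 = 7.9778
Step 3: Objective decrease = 0.5 * g^T H^(-1) g = 3.9889


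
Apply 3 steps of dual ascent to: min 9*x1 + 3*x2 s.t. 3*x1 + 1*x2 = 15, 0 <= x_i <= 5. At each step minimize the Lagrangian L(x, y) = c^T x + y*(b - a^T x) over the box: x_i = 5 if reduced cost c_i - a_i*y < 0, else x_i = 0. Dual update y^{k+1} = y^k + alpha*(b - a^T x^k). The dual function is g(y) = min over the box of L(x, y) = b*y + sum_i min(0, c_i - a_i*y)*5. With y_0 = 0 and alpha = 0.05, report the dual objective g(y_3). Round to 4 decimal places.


Dual ascent for LP: min 9*x1 + 3*x2, 3*x1 + 1*x2 = 15, 0 <= x_i <= 5
Step 1: y^k = 0.0, reduced costs: (9.0, 3.0)
  x^k = (0.0, 0.0), subgradient = b - a^T x = 15.0
  y^{k+1} = 0.0 + 0.05*15.0 = 0.75
Step 2: y^k = 0.75, reduced costs: (6.75, 2.25)
  x^k = (0.0, 0.0), subgradient = b - a^T x = 15.0
  y^{k+1} = 0.75 + 0.05*15.0 = 1.5
Step 3: y^k = 1.5, reduced costs: (4.5, 1.5)
  x^k = (0.0, 0.0), subgradient = b - a^T x = 15.0
  y^{k+1} = 1.5 + 0.05*15.0 = 2.25
Dual objective at y_3 = 2.25: reduced costs (2.25, 0.75), box minimizer x = (0.0, 0.0)
g(y_3) = b*y + (c1 - a1*y)*x1 + (c2 - a2*y)*x2 = 15*2.25 + 2.25*0.0 + 0.75*0.0 = 33.75 + 0.0 + 0.0 = 33.75


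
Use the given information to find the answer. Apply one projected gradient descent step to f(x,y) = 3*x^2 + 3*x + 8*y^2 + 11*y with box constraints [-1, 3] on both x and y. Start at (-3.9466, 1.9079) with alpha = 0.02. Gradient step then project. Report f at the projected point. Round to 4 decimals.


Step 1: Compute gradient at (-3.9466, 1.9079).
grad_x = 2*3*-3.9466 + 3 = -20.6796
grad_y = 2*8*1.9079 + 11 = 41.5264
Step 2: Gradient step.
x_raw = -3.9466 - 0.02*-20.6796 = -3.533
y_raw = 1.9079 - 0.02*41.5264 = 1.0774
Step 3: Project onto [-1, 3].
x_proj = clip(-3.533) = -1.0
y_proj = clip(1.0774) = 1.0774
Step 4: Evaluate f.
f(-1.0, 1.0774) = 21.1369


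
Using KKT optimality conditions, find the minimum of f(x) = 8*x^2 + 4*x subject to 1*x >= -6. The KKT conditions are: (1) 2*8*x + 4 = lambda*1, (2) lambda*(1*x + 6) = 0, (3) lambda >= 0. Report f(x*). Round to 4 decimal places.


Step 1: Try lambda = 0 (constraint inactive).
Stationarity: 2*8*x + 4 = 0
x* = -4/(2*8) = -0.25
Check constraint: 1*-0.25 = -0.25 >= -6 -- satisfied.
Step 2: Compute optimal value.
f(x*) = 8*(-0.25)^2 + 4*(-0.25) = -0.5


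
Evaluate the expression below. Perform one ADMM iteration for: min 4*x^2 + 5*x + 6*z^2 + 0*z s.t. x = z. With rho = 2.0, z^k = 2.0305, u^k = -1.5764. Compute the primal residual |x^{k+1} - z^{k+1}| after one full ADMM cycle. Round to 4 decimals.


ADMM iteration with rho = 2.0, z^k = 2.0305, u^k = -1.5764
Step 1: x-update.
Minimize 4*x^2 + 5*x + (2.0/2)*(x - 2.0305 - 1.5764)^2
FOC: (2*4 + 2.0)*x = -5 + 2.0*(2.0305 + 1.5764)
x^{k+1} = 0.2214
Step 2: z-update.
Minimize 6*z^2 + 0*z + (2.0/2)*(0.2214 - z - 1.5764)^2
FOC: (2*6 + 2.0)*z = 0 + 2.0*(0.2214 - 1.5764)
z^{k+1} = -0.1936
Step 3: u-update.
u^{k+1} = -1.5764 + 0.2214 + 0.1936 = -1.1614
Step 4: Primal residual = |0.2214 + 0.1936| = 0.415


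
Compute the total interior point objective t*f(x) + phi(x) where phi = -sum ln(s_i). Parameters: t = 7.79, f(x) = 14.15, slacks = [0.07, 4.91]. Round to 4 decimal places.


Step 1: Compute log-barrier.
ln values: [-2.6593, 1.5913]
phi = -(-2.6593 + 1.5913) = 1.068
Step 2: Compute augmented objective.
t*f(x) = 7.79*14.15 = 110.2285
Total = 110.2285 + 1.068 = 111.2965


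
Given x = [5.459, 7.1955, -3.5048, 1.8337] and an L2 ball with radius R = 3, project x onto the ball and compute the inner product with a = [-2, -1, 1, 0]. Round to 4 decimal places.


Step 1: Compute ||x|| (intermediates to 6 decimals).
||x|| = sqrt(5.459^2 + 7.1955^2 + (-3.5048)^2 + 1.8337^2) = 9.860121
Step 2: Project.
Since ||x|| > R, scale = R/||x|| = 3/9.860121 = 0.304256, proj(x) = scale * x
proj(x) = [1.660934, 2.189274, -1.066356, 0.557914]
Step 3: Dot product.
a^T * proj(x) = -2*1.660934 - 1*2.189274 + 1*(-1.066356) + 0*0.557914 = -6.5775


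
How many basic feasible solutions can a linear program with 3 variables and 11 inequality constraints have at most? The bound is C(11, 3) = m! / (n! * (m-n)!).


Each vertex corresponds to some choice of n active constraints out of m, so the number of vertices is at most C(m, n) = m! / (n!(m-n)!).
m = 11, n = 3
Numerator: 11 * 10 * 9
Denominator: 3! = 6
C(11, 3) = 165


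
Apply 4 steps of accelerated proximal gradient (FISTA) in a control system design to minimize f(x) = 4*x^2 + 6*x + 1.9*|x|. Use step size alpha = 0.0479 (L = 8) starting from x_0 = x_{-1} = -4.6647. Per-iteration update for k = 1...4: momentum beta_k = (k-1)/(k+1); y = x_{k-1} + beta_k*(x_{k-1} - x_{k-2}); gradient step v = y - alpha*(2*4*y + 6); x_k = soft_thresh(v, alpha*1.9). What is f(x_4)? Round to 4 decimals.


FISTA on f(x) = 4*x^2 + 6*x + 1.9*|x|
L = 8, alpha = 0.0479
Iteration 1: beta = 0.0, y = -4.6647 + 0.0*(-4.6647 + 4.6647) = -4.6647
  grad(y) = -31.3176, v = y - alpha*grad = -3.1646
  prox(v) = soft_thresh(-3.1646, 0.091) = -3.0736
Iteration 2: beta = 0.3333, y = -3.0736 + 0.3333*(-3.0736 + 4.6647) = -2.5432
  grad(y) = -14.3456, v = y - alpha*grad = -1.856
  prox(v) = soft_thresh(-1.856, 0.091) = -1.765
Iteration 3: beta = 0.5, y = -1.765 + 0.5*(-1.765 + 3.0736) = -1.1108
  grad(y) = -2.8861, v = y - alpha*grad = -0.9725
  prox(v) = soft_thresh(-0.9725, 0.091) = -0.8815
Iteration 4: beta = 0.6, y = -0.8815 + 0.6*(-0.8815 + 1.765) = -0.3514
  grad(y) = 3.1888, v = y - alpha*grad = -0.5041
  prox(v) = soft_thresh(-0.5041, 0.091) = -0.4131
f(x_4) = 4*(-0.4131)^2 + 6*(-0.4131) + 1.9*|-0.4131| = -1.0111


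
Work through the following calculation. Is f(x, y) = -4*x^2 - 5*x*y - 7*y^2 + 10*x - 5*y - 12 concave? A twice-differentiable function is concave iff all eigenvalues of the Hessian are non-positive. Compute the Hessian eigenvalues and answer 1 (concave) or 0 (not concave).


The Hessian of f(x,y) = -4*x^2 - 5*x*y - 7*y^2 + 10*x - 5*y - 12 is:
H = [[-8, -5], [-5, -14]]
Trace = -8 - 14 = -22
Determinant = -8*-14 - (-5)^2 = 87
Discriminant = (-22)^2 - 4*87 = 136.0
Eigenvalues: lambda_1 = -16.831, lambda_2 = -5.169
The function is concave.

1


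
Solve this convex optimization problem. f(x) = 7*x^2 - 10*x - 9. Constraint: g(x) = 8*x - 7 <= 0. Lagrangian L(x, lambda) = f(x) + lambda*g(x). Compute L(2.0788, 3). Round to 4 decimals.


Step 1: Evaluate f(x).
f(2.0788) = 7*2.0788^2 - 10*2.0788 - 9 = 0.4619
Step 2: Evaluate g(x).
g(2.0788) = 8*2.0788 - 7 = 9.6304
Step 3: Compute Lagrangian.
L = 0.4619 + 3*9.6304 = 29.3531


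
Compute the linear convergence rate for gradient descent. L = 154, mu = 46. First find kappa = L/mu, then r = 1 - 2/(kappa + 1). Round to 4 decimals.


Step 1: Compute the condition number.
kappa = L/mu = 154/46 = 3.3478
Step 2: Compute the convergence rate.
r = 1 - 2/(kappa + 1) = 1 - 2*mu/(L + mu) = (L - mu)/(L + mu) = 108/200 = 0.54


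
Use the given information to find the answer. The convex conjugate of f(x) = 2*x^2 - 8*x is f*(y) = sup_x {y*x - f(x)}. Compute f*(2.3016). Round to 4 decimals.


f*(y) = sup_x {y*x - a*x^2 - b*x} = sup_x {(y-b)*x - a*x^2}
FOC: (y - b) - 2a*x = 0 => x* = (y - b)/(2a)
x* = (2.3016 + 8)/(2*2) = 2.5754
f*(2.3016) = (y-b)^2/(4a) = (2.3016 + 8)^2/(4*2)
= 106.123/8 = 13.2654


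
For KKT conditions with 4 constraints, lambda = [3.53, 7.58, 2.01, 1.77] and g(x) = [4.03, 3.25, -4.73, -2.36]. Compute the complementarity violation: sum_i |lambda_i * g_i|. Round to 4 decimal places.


KKT complementary slackness check:
lambda_1 * g_1 = 3.53 * 4.03 = 14.2259
lambda_2 * g_2 = 7.58 * 3.25 = 24.635
lambda_3 * g_3 = 2.01 * -4.73 = -9.5073
lambda_4 * g_4 = 1.77 * -2.36 = -4.1772
Total violation = 14.2259 + 24.635 + 9.5073 + 4.1772 = 52.5454


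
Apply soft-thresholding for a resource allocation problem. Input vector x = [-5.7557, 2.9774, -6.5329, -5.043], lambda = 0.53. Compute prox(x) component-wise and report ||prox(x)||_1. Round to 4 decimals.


Soft-thresholding with lambda = 0.53:
prox(-5.7557) = sign(-5.7557)*max(|-5.7557| - 0.53, 0) = -5.2257
prox(2.9774) = sign(2.9774)*max(|2.9774| - 0.53, 0) = 2.4474
prox(-6.5329) = sign(-6.5329)*max(|-6.5329| - 0.53, 0) = -6.0029
prox(-5.043) = sign(-5.043)*max(|-5.043| - 0.53, 0) = -4.513
prox(x) = [-5.2257, 2.4474, -6.0029, -4.513]
||prox(x)||_1 = 5.2257 + 2.4474 + 6.0029 + 4.513 = 18.189


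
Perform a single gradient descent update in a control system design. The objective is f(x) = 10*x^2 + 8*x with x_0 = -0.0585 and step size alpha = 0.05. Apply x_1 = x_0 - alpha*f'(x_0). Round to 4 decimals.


We compute the gradient at x_0 and apply the update.
f'(x) = 20*x + 8
f'(-0.0585) = 20*-0.0585 + 8 = 6.83
x_1 = -0.0585 - 0.05*6.83 = -0.4


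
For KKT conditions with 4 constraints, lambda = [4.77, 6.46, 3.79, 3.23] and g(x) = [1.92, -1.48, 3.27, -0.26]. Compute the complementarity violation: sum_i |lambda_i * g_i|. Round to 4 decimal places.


KKT complementary slackness check:
lambda_1 * g_1 = 4.77 * 1.92 = 9.1584
lambda_2 * g_2 = 6.46 * -1.48 = -9.5608
lambda_3 * g_3 = 3.79 * 3.27 = 12.3933
lambda_4 * g_4 = 3.23 * -0.26 = -0.8398
Total violation = 9.1584 + 9.5608 + 12.3933 + 0.8398 = 31.9523


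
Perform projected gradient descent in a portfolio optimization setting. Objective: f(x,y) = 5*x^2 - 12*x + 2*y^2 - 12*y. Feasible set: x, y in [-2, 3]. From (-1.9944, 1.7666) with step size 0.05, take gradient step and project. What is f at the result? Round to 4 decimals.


Step 1: Compute gradient at (-1.9944, 1.7666).
grad_x = 2*5*-1.9944 - 12 = -31.944
grad_y = 2*2*1.7666 - 12 = -4.9336
Step 2: Gradient step.
x_raw = -1.9944 - 0.05*-31.944 = -0.3972
y_raw = 1.7666 - 0.05*-4.9336 = 2.0133
Step 3: Project onto [-2, 3].
x_proj = clip(-0.3972) = -0.3972
y_proj = clip(2.0133) = 2.0133
Step 4: Evaluate f.
f(-0.3972, 2.0133) = -10.4975


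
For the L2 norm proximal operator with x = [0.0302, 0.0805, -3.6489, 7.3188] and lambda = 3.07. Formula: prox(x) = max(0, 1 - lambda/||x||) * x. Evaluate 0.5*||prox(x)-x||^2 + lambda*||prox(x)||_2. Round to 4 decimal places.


Step 1: Compute ||x||.
||x|| = 8.1784
Step 2: Compute scaling factor.
scale = max(0, 1 - 3.07/8.1784) = 0.6246
Step 3: prox(x) = [0.0189, 0.0503, -2.2792, 4.5715]
||prox(x)|| = 5.1084
Step 4: Proximal objective.
0.5*||prox-x||^2 = 4.7125
lambda*||prox|| = 15.6828
Total = 20.3953


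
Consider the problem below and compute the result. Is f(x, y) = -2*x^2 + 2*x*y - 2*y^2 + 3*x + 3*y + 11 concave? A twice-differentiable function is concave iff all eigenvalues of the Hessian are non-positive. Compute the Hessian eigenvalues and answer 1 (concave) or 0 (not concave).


The Hessian of f(x,y) = -2*x^2 + 2*x*y - 2*y^2 + 3*x + 3*y + 11 is:
H = [[-4, 2], [2, -4]]
Trace = -4 - 4 = -8
Determinant = -4*-4 - (2)^2 = 12
Discriminant = (-8)^2 - 4*12 = 16.0
Eigenvalues: lambda_1 = -6.0, lambda_2 = -2.0
The function is concave.

1


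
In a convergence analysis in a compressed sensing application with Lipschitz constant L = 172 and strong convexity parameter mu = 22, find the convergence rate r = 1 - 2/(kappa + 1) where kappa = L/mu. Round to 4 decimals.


Step 1: Compute the condition number.
kappa = L/mu = 172/22 = 7.8182
Step 2: Compute the convergence rate.
r = 1 - 2/(kappa + 1) = 1 - 2*mu/(L + mu) = (L - mu)/(L + mu) = 150/194 = 0.7732


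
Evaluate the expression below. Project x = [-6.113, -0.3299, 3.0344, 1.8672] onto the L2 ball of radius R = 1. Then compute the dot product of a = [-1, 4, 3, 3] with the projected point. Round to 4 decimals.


Step 1: Compute ||x|| (intermediates to 6 decimals).
||x|| = sqrt((-6.113)^2 + (-0.3299)^2 + 3.0344^2 + 1.8672^2) = 7.083193
Step 2: Project.
Since ||x|| > R, scale = R/||x|| = 1/7.083193 = 0.141179, proj(x) = scale * x
proj(x) = [-0.863027, -0.046575, 0.428394, 0.263609]
Step 3: Dot product.
a^T * proj(x) = -1*(-0.863027) + 4*(-0.046575) + 3*0.428394 + 3*0.263609 = 2.7527


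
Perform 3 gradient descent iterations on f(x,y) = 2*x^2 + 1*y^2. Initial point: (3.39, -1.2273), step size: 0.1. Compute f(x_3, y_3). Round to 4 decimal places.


Gradient descent on f(x,y) = 2*x^2 + 1*y^2.
Starting point: (3.39, -1.2273), alpha = 0.1
Step 1: grad_x = 2*2*3.39 = 13.56, grad_y = 2*1*-1.2273 = -2.4546
  x_1 = 3.39 - 0.1*13.56 = 2.034
  y_1 = -1.2273 - 0.1*-2.4546 = -0.9818
Step 2: grad_x = 2*2*2.034 = 8.136, grad_y = 2*1*-0.9818 = -1.9637
  x_2 = 2.034 - 0.1*8.136 = 1.2204
  y_2 = -0.9818 - 0.1*-1.9637 = -0.7855
Step 3: grad_x = 2*2*1.2204 = 4.8816, grad_y = 2*1*-0.7855 = -1.5709
  x_3 = 1.2204 - 0.1*4.8816 = 0.7322
  y_3 = -0.7855 - 0.1*-1.5709 = -0.6284
f(0.7322, -0.6284) = 2*0.7322^2 + 1*(-0.6284)^2 = 1.4672


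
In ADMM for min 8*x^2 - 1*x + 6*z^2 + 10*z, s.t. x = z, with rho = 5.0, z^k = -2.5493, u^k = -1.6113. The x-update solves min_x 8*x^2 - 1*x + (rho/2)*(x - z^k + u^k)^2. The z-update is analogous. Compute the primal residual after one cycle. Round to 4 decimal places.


ADMM iteration with rho = 5.0, z^k = -2.5493, u^k = -1.6113
Step 1: x-update.
Minimize 8*x^2 - 1*x + (5.0/2)*(x + 2.5493 - 1.6113)^2
FOC: (2*8 + 5.0)*x = 1 + 5.0*(-2.5493 + 1.6113)
x^{k+1} = -0.1757
Step 2: z-update.
Minimize 6*z^2 + 10*z + (5.0/2)*(-0.1757 - z - 1.6113)^2
FOC: (2*6 + 5.0)*z = -10 + 5.0*(-0.1757 - 1.6113)
z^{k+1} = -1.1138
Step 3: u-update.
u^{k+1} = -1.6113 - 0.1757 + 1.1138 = -0.6732
Step 4: Primal residual = |-0.1757 + 1.1138| = 0.9381


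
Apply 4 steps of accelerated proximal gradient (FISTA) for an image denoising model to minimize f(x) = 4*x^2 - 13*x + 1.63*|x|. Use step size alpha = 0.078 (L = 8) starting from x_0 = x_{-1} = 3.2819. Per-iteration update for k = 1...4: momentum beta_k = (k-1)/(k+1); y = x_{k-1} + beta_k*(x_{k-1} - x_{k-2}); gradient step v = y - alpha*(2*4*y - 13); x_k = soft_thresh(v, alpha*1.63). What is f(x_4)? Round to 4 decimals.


FISTA on f(x) = 4*x^2 - 13*x + 1.63*|x|
L = 8, alpha = 0.078
Iteration 1: beta = 0.0, y = 3.2819 + 0.0*(3.2819 - 3.2819) = 3.2819
  grad(y) = 13.2552, v = y - alpha*grad = 2.248
  prox(v) = soft_thresh(2.248, 0.1271) = 2.1209
Iteration 2: beta = 0.3333, y = 2.1209 + 0.3333*(2.1209 - 3.2819) = 1.7338
  grad(y) = 0.8707, v = y - alpha*grad = 1.6659
  prox(v) = soft_thresh(1.6659, 0.1271) = 1.5388
Iteration 3: beta = 0.5, y = 1.5388 + 0.5*(1.5388 - 2.1209) = 1.2477
  grad(y) = -3.018, v = y - alpha*grad = 1.4832
  prox(v) = soft_thresh(1.4832, 0.1271) = 1.356
Iteration 4: beta = 0.6, y = 1.356 + 0.6*(1.356 - 1.5388) = 1.2464
  grad(y) = -3.0292, v = y - alpha*grad = 1.4826
  prox(v) = soft_thresh(1.4826, 0.1271) = 1.3555
f(x_4) = 4*1.3555^2 - 13*1.3555 + 1.63*|1.3555| = -8.0625


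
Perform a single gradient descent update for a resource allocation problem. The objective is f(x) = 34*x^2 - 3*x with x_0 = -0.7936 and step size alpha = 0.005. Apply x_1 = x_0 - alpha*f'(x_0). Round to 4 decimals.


We compute the gradient at x_0 and apply the update.
f'(x) = 68*x - 3
f'(-0.7936) = 68*-0.7936 - 3 = -56.9648
x_1 = -0.7936 - 0.005*-56.9648 = -0.5088


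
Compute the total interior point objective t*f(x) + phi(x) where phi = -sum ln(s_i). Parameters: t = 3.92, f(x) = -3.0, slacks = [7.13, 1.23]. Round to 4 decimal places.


Step 1: Compute log-barrier.
ln values: [1.9643, 0.207]
phi = -(1.9643 + 0.207) = -2.1713
Step 2: Compute augmented objective.
t*f(x) = 3.92*-3.0 = -11.76
Total = -11.76 - 2.1713 = -13.9313


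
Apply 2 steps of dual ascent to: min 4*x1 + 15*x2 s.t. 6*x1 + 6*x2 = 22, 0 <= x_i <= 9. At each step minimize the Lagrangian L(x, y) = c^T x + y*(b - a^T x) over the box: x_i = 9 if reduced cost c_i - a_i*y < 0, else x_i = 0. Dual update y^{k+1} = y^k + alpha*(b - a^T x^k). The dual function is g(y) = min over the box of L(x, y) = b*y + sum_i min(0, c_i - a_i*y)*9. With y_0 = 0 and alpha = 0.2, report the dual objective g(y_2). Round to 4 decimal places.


Dual ascent for LP: min 4*x1 + 15*x2, 6*x1 + 6*x2 = 22, 0 <= x_i <= 9
Step 1: y^k = 0.0, reduced costs: (4.0, 15.0)
  x^k = (0.0, 0.0), subgradient = b - a^T x = 22.0
  y^{k+1} = 0.0 + 0.2*22.0 = 4.4
Step 2: y^k = 4.4, reduced costs: (-22.4, -11.4)
  x^k = (9.0, 9.0), subgradient = b - a^T x = -86.0
  y^{k+1} = 4.4 + 0.2*-86.0 = -12.8
Dual objective at y_2 = -12.8: reduced costs (80.8, 91.8), box minimizer x = (0.0, 0.0)
g(y_2) = b*y + (c1 - a1*y)*x1 + (c2 - a2*y)*x2 = 22*(-12.8) + 80.8*0.0 + 91.8*0.0 = -281.6 + 0.0 + 0.0 = -281.6


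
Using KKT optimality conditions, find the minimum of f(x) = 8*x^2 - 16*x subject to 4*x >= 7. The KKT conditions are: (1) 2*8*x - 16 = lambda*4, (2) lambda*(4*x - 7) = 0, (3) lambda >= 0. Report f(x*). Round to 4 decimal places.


Step 1: Try lambda = 0 (constraint inactive).
x_unc = 16/(2*8) = 1.0
Check: 4*1.0 = 4.0 < 7 -- violated!
Step 2: Constraint must be active: 4*x = 7
x* = 7/4 = 1.75
lambda = (2*8*1.75 - 16)/4 = 3.0
Step 3: Compute optimal value.
f(x*) = 8*1.75^2 - 16*1.75 = -3.5


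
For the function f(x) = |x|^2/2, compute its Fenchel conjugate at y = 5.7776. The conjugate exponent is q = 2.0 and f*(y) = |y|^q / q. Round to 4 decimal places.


The conjugate exponent q satisfies 1/p + 1/q = 1.
p = 2, so q = 2/(2 - 1) = 2.0
|y|^q = 5.7776^2.0 = 33.3807
f*(5.7776) = 33.3807 / 2.0 = 16.6903


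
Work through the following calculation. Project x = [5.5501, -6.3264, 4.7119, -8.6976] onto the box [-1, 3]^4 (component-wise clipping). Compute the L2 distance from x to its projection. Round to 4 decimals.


Project each component onto [-1, 3].
clip(5.5501) = 3.0, clip(-6.3264) = -1.0, clip(4.7119) = 3.0, clip(-8.6976) = -1.0
Projection = [3.0, -1.0, 3.0, -1.0]
Squared diffs: [6.503, 28.3705, 2.9306, 59.253]
Distance = sqrt(97.0571) = 9.8518


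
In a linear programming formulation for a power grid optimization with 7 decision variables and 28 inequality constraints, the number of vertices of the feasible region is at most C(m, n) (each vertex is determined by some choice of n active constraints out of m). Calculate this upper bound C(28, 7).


Each vertex corresponds to some choice of n active constraints out of m, so the number of vertices is at most C(m, n) = m! / (n!(m-n)!).
m = 28, n = 7
Numerator: 28 * 27 * 26 * 25 * 24 * 23 * 22
Denominator: 7! = 5040
C(28, 7) = 1184040


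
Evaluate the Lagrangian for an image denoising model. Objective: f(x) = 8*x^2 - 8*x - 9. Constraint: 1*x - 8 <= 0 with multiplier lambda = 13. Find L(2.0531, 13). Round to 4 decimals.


Step 1: Evaluate f(x).
f(2.0531) = 8*2.0531^2 - 8*2.0531 - 9 = 8.297
Step 2: Evaluate g(x).
g(2.0531) = 1*2.0531 - 8 = -5.9469
Step 3: Compute Lagrangian.
L = 8.297 + 13*-5.9469 = -69.0127


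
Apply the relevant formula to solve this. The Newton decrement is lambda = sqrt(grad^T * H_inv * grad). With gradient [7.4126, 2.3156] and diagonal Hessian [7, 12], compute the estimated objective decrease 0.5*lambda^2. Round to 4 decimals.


Step 1: H is diagonal, so H^(-1) * g = [1.0589, 0.193].
Step 2: g^T H^(-1) g = sum_i g_i^2 / H_ii
  = (7.4126)^2/7 + (2.3156)^2/12
  = 7.8495 + 0.4468 = 8.2964
Step 3: Objective decrease = 0.5 * g^T H^(-1) g = 4.1482


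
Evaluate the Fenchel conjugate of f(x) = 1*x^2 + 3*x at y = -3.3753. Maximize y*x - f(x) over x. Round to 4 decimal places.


f*(y) = sup_x {y*x - a*x^2 - b*x} = sup_x {(y-b)*x - a*x^2}
FOC: (y - b) - 2a*x = 0 => x* = (y - b)/(2a)
x* = (-3.3753 - 3)/(2*1) = -3.1877
f*(-3.3753) = (y-b)^2/(4a) = (-3.3753 - 3)^2/(4*1)
= 40.6445/4 = 10.1611


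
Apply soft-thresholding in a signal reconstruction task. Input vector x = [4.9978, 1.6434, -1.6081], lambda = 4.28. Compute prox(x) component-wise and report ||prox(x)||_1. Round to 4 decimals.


Soft-thresholding with lambda = 4.28:
prox(4.9978) = sign(4.9978)*max(|4.9978| - 4.28, 0) = 0.7178
prox(1.6434) = sign(1.6434)*max(|1.6434| - 4.28, 0) = 0.0
prox(-1.6081) = sign(-1.6081)*max(|-1.6081| - 4.28, 0) = 0.0
prox(x) = [0.7178, 0.0, 0.0]
||prox(x)||_1 = 0.7178 + 0.0 + 0.0 = 0.7178


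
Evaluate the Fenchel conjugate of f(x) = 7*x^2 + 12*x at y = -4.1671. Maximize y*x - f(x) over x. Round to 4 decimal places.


f*(y) = sup_x {y*x - a*x^2 - b*x} = sup_x {(y-b)*x - a*x^2}
FOC: (y - b) - 2a*x = 0 => x* = (y - b)/(2a)
x* = (-4.1671 - 12)/(2*7) = -1.1548
f*(-4.1671) = (y-b)^2/(4a) = (-4.1671 - 12)^2/(4*7)
= 261.3751/28 = 9.3348


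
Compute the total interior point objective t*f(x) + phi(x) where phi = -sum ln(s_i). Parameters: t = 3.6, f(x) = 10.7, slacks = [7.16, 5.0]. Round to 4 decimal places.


Step 1: Compute log-barrier.
ln values: [1.9685, 1.6094]
phi = -(1.9685 + 1.6094) = -3.5779
Step 2: Compute augmented objective.
t*f(x) = 3.6*10.7 = 38.52
Total = 38.52 - 3.5779 = 34.9421


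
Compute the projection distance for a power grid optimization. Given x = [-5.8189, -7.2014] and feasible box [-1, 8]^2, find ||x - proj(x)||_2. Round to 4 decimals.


Project each component onto [-1, 8].
clip(-5.8189) = -1.0, clip(-7.2014) = -1.0
Projection = [-1.0, -1.0]
Squared diffs: [23.2218, 38.4574]
Distance = sqrt(61.6792) = 7.8536


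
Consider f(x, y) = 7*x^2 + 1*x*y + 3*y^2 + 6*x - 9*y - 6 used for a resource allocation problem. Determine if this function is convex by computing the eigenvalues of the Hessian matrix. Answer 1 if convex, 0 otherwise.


The Hessian of f(x,y) = 7*x^2 + 1*x*y + 3*y^2 + 6*x - 9*y - 6 is:
H = [[14, 1], [1, 6]]
Trace = 14 + 6 = 20
Determinant = 14*6 - (1)^2 = 83
Discriminant = (20)^2 - 4*83 = 68.0
Eigenvalues: lambda_1 = 5.8769, lambda_2 = 14.1231
The function is convex.

1


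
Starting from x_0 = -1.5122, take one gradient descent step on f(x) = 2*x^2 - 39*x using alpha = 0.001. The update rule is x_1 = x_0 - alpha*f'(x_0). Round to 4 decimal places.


We compute the gradient at x_0 and apply the update.
f'(x) = 4*x - 39
f'(-1.5122) = 4*-1.5122 - 39 = -45.0488
x_1 = -1.5122 - 0.001*-45.0488 = -1.4672


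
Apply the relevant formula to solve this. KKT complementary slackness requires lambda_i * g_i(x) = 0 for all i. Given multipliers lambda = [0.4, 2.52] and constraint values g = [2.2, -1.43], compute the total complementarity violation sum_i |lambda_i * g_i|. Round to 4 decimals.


KKT complementary slackness check:
lambda_1 * g_1 = 0.4 * 2.2 = 0.88
lambda_2 * g_2 = 2.52 * -1.43 = -3.6036
Total violation = 0.88 + 3.6036 = 4.4836


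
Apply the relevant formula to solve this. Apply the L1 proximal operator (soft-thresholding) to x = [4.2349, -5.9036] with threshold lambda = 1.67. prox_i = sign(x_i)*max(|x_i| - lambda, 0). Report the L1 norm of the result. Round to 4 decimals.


Soft-thresholding with lambda = 1.67:
prox(4.2349) = sign(4.2349)*max(|4.2349| - 1.67, 0) = 2.5649
prox(-5.9036) = sign(-5.9036)*max(|-5.9036| - 1.67, 0) = -4.2336
prox(x) = [2.5649, -4.2336]
||prox(x)||_1 = 2.5649 + 4.2336 = 6.7985


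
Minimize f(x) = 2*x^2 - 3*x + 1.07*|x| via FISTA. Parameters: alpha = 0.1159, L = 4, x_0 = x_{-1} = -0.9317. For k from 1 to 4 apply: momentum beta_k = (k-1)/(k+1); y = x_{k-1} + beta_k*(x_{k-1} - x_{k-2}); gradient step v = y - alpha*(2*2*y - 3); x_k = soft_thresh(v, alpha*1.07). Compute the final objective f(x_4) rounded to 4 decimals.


FISTA on f(x) = 2*x^2 - 3*x + 1.07*|x|
L = 4, alpha = 0.1159
Iteration 1: beta = 0.0, y = -0.9317 + 0.0*(-0.9317 + 0.9317) = -0.9317
  grad(y) = -6.7268, v = y - alpha*grad = -0.1521
  prox(v) = soft_thresh(-0.1521, 0.124) = -0.0281
Iteration 2: beta = 0.3333, y = -0.0281 + 0.3333*(-0.0281 + 0.9317) = 0.2732
  grad(y) = -1.9073, v = y - alpha*grad = 0.4942
  prox(v) = soft_thresh(0.4942, 0.124) = 0.3702
Iteration 3: beta = 0.5, y = 0.3702 + 0.5*(0.3702 + 0.0281) = 0.5693
  grad(y) = -0.7226, v = y - alpha*grad = 0.6531
  prox(v) = soft_thresh(0.6531, 0.124) = 0.5291
Iteration 4: beta = 0.6, y = 0.5291 + 0.6*(0.5291 - 0.3702) = 0.6244
  grad(y) = -0.5024, v = y - alpha*grad = 0.6826
  prox(v) = soft_thresh(0.6826, 0.124) = 0.5586
f(x_4) = 2*0.5586^2 - 3*0.5586 + 1.07*|0.5586| = -0.454


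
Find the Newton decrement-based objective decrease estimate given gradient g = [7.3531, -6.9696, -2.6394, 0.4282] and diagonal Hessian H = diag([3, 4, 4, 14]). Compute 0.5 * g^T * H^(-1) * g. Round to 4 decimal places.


Step 1: H is diagonal, so H^(-1) * g = [2.451, -1.7424, -0.6599, 0.0306].
Step 2: g^T H^(-1) g = sum_i g_i^2 / H_ii
  = (7.3531)^2/3 + (-6.9696)^2/4 + (-2.6394)^2/4 + (0.4282)^2/14
  = 18.0227 + 12.1438 + 1.7416 + 0.0131 = 31.9212
Step 3: Objective decrease = 0.5 * g^T H^(-1) g = 15.9606


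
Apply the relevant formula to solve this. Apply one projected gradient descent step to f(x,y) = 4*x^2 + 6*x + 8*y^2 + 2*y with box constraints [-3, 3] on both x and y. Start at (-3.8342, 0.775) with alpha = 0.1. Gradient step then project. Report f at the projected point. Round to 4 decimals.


Step 1: Compute gradient at (-3.8342, 0.775).
grad_x = 2*4*-3.8342 + 6 = -24.6736
grad_y = 2*8*0.775 + 2 = 14.4
Step 2: Gradient step.
x_raw = -3.8342 - 0.1*-24.6736 = -1.3668
y_raw = 0.775 - 0.1*14.4 = -0.665
Step 3: Project onto [-3, 3].
x_proj = clip(-1.3668) = -1.3668
y_proj = clip(-0.665) = -0.665
Step 4: Evaluate f.
f(-1.3668, -0.665) = 1.4798


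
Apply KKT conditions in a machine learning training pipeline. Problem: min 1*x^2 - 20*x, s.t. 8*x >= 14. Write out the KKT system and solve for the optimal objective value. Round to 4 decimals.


Step 1: Try lambda = 0 (constraint inactive).
Stationarity: 2*1*x - 20 = 0
x* = 20/(2*1) = 10.0
Check constraint: 8*10.0 = 80.0 >= 14 -- satisfied.
Step 2: Compute optimal value.
f(x*) = 1*10.0^2 - 20*10.0 = -100.0


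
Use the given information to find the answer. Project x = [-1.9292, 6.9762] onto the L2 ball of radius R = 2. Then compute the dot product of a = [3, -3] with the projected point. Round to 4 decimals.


Step 1: Compute ||x|| (intermediates to 6 decimals).
||x|| = sqrt((-1.9292)^2 + 6.9762^2) = 7.238037
Step 2: Project.
Since ||x|| > R, scale = R/||x|| = 2/7.238037 = 0.276318, proj(x) = scale * x
proj(x) = [-0.533073, 1.92765]
Step 3: Dot product.
a^T * proj(x) = 3*(-0.533073) - 3*1.92765 = -7.3822


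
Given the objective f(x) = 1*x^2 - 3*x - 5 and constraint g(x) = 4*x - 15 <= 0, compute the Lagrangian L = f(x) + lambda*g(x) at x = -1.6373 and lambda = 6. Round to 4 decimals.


Step 1: Evaluate f(x).
f(-1.6373) = 1*(-1.6373)^2 - 3*(-1.6373) - 5 = 2.5927
Step 2: Evaluate g(x).
g(-1.6373) = 4*-1.6373 - 15 = -21.5492
Step 3: Compute Lagrangian.
L = 2.5927 + 6*-21.5492 = -126.7025


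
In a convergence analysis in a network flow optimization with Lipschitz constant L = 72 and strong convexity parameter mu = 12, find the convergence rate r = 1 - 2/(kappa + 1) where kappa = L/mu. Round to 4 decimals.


Step 1: Compute the condition number.
kappa = L/mu = 72/12 = 6.0
Step 2: Compute the convergence rate.
r = 1 - 2/(kappa + 1) = 1 - 2*mu/(L + mu) = (L - mu)/(L + mu) = 60/84 = 0.7143


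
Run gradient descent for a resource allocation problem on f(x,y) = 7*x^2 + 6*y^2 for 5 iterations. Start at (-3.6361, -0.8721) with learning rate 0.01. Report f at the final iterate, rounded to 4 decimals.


Gradient descent on f(x,y) = 7*x^2 + 6*y^2.
Starting point: (-3.6361, -0.8721), alpha = 0.01
Step 1: grad_x = 2*7*-3.6361 = -50.9054, grad_y = 2*6*-0.8721 = -10.4652
  x_1 = -3.6361 - 0.01*-50.9054 = -3.127
  y_1 = -0.8721 - 0.01*-10.4652 = -0.7674
Step 2: grad_x = 2*7*-3.127 = -43.7786, grad_y = 2*6*-0.7674 = -9.2094
  x_2 = -3.127 - 0.01*-43.7786 = -2.6893
  y_2 = -0.7674 - 0.01*-9.2094 = -0.6754
Step 3: grad_x = 2*7*-2.6893 = -37.6496, grad_y = 2*6*-0.6754 = -8.1043
  x_3 = -2.6893 - 0.01*-37.6496 = -2.3128
  y_3 = -0.6754 - 0.01*-8.1043 = -0.5943
Step 4: grad_x = 2*7*-2.3128 = -32.3787, grad_y = 2*6*-0.5943 = -7.1317
  x_4 = -2.3128 - 0.01*-32.3787 = -1.989
  y_4 = -0.5943 - 0.01*-7.1317 = -0.523
Step 5: grad_x = 2*7*-1.989 = -27.8457, grad_y = 2*6*-0.523 = -6.2759
  x_5 = -1.989 - 0.01*-27.8457 = -1.7105
  y_5 = -0.523 - 0.01*-6.2759 = -0.4602
f(-1.7105, -0.4602) = 7*(-1.7105)^2 + 6*(-0.4602)^2 = 21.752


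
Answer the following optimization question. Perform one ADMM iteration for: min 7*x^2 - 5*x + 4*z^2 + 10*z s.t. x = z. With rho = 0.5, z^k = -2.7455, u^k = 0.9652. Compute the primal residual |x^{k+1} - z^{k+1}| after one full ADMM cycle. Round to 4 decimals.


ADMM iteration with rho = 0.5, z^k = -2.7455, u^k = 0.9652
Step 1: x-update.
Minimize 7*x^2 - 5*x + (0.5/2)*(x + 2.7455 + 0.9652)^2
FOC: (2*7 + 0.5)*x = 5 + 0.5*(-2.7455 - 0.9652)
x^{k+1} = 0.2169
Step 2: z-update.
Minimize 4*z^2 + 10*z + (0.5/2)*(0.2169 - z + 0.9652)^2
FOC: (2*4 + 0.5)*z = -10 + 0.5*(0.2169 + 0.9652)
z^{k+1} = -1.1069
Step 3: u-update.
u^{k+1} = 0.9652 + 0.2169 + 1.1069 = 2.289
Step 4: Primal residual = |0.2169 + 1.1069| = 1.3238


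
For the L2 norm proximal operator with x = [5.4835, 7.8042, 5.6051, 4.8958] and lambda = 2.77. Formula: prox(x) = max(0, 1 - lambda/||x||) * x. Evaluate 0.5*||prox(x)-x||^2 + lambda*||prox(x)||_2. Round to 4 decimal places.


Step 1: Compute ||x||.
||x|| = 12.0979
Step 2: Compute scaling factor.
scale = max(0, 1 - 2.77/12.0979) = 0.771
Step 3: prox(x) = [4.228, 6.0173, 4.3217, 3.7748]
||prox(x)|| = 9.3279
Step 4: Proximal objective.
0.5*||prox-x||^2 = 3.8365
lambda*||prox|| = 25.8383
Total = 29.6749


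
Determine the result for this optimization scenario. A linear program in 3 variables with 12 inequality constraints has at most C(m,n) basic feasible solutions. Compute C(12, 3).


Each vertex corresponds to some choice of n active constraints out of m, so the number of vertices is at most C(m, n) = m! / (n!(m-n)!).
m = 12, n = 3
Numerator: 12 * 11 * 10
Denominator: 3! = 6
C(12, 3) = 220


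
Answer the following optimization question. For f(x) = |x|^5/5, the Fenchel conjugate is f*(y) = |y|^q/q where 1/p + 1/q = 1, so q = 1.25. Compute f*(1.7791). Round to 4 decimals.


The conjugate exponent q satisfies 1/p + 1/q = 1.
p = 5, so q = 5/(5 - 1) = 1.25
|y|^q = 1.7791^1.25 = 2.0547
f*(1.7791) = 2.0547 / 1.25 = 1.6438


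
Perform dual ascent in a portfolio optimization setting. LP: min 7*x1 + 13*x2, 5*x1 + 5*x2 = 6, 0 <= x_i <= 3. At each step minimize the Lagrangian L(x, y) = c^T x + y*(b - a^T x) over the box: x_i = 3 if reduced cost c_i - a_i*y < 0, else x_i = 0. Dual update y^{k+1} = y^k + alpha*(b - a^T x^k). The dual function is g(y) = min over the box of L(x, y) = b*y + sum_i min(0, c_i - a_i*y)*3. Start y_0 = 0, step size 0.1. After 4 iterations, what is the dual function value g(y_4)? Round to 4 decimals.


Dual ascent for LP: min 7*x1 + 13*x2, 5*x1 + 5*x2 = 6, 0 <= x_i <= 3
Step 1: y^k = 0.0, reduced costs: (7.0, 13.0)
  x^k = (0.0, 0.0), subgradient = b - a^T x = 6.0
  y^{k+1} = 0.0 + 0.1*6.0 = 0.6
Step 2: y^k = 0.6, reduced costs: (4.0, 10.0)
  x^k = (0.0, 0.0), subgradient = b - a^T x = 6.0
  y^{k+1} = 0.6 + 0.1*6.0 = 1.2
Step 3: y^k = 1.2, reduced costs: (1.0, 7.0)
  x^k = (0.0, 0.0), subgradient = b - a^T x = 6.0
  y^{k+1} = 1.2 + 0.1*6.0 = 1.8
Step 4: y^k = 1.8, reduced costs: (-2.0, 4.0)
  x^k = (3.0, 0.0), subgradient = b - a^T x = -9.0
  y^{k+1} = 1.8 + 0.1*-9.0 = 0.9
Dual objective at y_4 = 0.9: reduced costs (2.5, 8.5), box minimizer x = (0.0, 0.0)
g(y_4) = b*y + (c1 - a1*y)*x1 + (c2 - a2*y)*x2 = 6*0.9 + 2.5*0.0 + 8.5*0.0 = 5.4 + 0.0 + 0.0 = 5.4


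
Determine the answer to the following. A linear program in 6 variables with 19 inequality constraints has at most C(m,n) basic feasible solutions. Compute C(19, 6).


Each vertex corresponds to some choice of n active constraints out of m, so the number of vertices is at most C(m, n) = m! / (n!(m-n)!).
m = 19, n = 6
Numerator: 19 * 18 * 17 * 16 * 15 * 14
Denominator: 6! = 720
C(19, 6) = 27132


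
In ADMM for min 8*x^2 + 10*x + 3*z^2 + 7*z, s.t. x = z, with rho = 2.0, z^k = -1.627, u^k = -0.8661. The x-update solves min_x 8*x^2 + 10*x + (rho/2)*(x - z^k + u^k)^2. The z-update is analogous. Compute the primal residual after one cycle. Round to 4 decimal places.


ADMM iteration with rho = 2.0, z^k = -1.627, u^k = -0.8661
Step 1: x-update.
Minimize 8*x^2 + 10*x + (2.0/2)*(x + 1.627 - 0.8661)^2
FOC: (2*8 + 2.0)*x = -10 + 2.0*(-1.627 + 0.8661)
x^{k+1} = -0.6401
Step 2: z-update.
Minimize 3*z^2 + 7*z + (2.0/2)*(-0.6401 - z - 0.8661)^2
FOC: (2*3 + 2.0)*z = -7 + 2.0*(-0.6401 - 0.8661)
z^{k+1} = -1.2516
Step 3: u-update.
u^{k+1} = -0.8661 - 0.6401 + 1.2516 = -0.2547
Step 4: Primal residual = |-0.6401 + 1.2516| = 0.6115


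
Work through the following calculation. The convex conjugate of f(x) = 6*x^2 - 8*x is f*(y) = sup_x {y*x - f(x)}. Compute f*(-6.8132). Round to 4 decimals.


f*(y) = sup_x {y*x - a*x^2 - b*x} = sup_x {(y-b)*x - a*x^2}
FOC: (y - b) - 2a*x = 0 => x* = (y - b)/(2a)
x* = (-6.8132 + 8)/(2*6) = 0.0989
f*(-6.8132) = (y-b)^2/(4a) = (-6.8132 + 8)^2/(4*6)
= 1.4085/24 = 0.0587


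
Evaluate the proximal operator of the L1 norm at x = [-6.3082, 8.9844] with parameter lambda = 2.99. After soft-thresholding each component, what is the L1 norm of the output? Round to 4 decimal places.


Soft-thresholding with lambda = 2.99:
prox(-6.3082) = sign(-6.3082)*max(|-6.3082| - 2.99, 0) = -3.3182
prox(8.9844) = sign(8.9844)*max(|8.9844| - 2.99, 0) = 5.9944
prox(x) = [-3.3182, 5.9944]
||prox(x)||_1 = 3.3182 + 5.9944 = 9.3126


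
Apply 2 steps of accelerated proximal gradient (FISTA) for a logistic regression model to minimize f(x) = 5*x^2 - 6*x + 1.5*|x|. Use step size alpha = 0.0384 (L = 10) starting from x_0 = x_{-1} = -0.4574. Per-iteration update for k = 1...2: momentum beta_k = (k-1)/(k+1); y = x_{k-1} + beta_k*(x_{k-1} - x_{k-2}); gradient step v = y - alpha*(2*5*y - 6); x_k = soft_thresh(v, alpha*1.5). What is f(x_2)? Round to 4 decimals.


FISTA on f(x) = 5*x^2 - 6*x + 1.5*|x|
L = 10, alpha = 0.0384
Iteration 1: beta = 0.0, y = -0.4574 + 0.0*(-0.4574 + 0.4574) = -0.4574
  grad(y) = -10.574, v = y - alpha*grad = -0.0514
  prox(v) = soft_thresh(-0.0514, 0.0576) = 0.0
Iteration 2: beta = 0.3333, y = 0.0 + 0.3333*(0.0 + 0.4574) = 0.1525
  grad(y) = -4.4753, v = y - alpha*grad = 0.3243
  prox(v) = soft_thresh(0.3243, 0.0576) = 0.2667
f(x_2) = 5*0.2667^2 - 6*0.2667 + 1.5*|0.2667| = -0.8445


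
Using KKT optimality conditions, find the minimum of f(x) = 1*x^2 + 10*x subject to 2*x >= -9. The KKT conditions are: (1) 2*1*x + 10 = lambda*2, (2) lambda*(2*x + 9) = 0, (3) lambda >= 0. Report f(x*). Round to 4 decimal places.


Step 1: Try lambda = 0 (constraint inactive).
x_unc = -10/(2*1) = -5.0
Check: 2*-5.0 = -10.0 < -9 -- violated!
Step 2: Constraint must be active: 2*x = -9
x* = -9/2 = -4.5
lambda = (2*1*(-4.5) + 10)/2 = 0.5
Step 3: Compute optimal value.
f(x*) = 1*(-4.5)^2 + 10*(-4.5) = -24.75


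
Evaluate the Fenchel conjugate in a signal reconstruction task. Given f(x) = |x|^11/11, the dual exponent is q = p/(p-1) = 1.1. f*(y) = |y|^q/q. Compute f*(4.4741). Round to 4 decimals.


The conjugate exponent q satisfies 1/p + 1/q = 1.
p = 11, so q = 11/(11 - 1) = 1.1
|y|^q = 4.4741^1.1 = 5.1973
f*(4.4741) = 5.1973 / 1.1 = 4.7248


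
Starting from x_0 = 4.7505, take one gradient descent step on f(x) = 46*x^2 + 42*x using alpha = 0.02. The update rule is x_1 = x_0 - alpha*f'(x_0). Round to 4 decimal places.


We compute the gradient at x_0 and apply the update.
f'(x) = 92*x + 42
f'(4.7505) = 92*4.7505 + 42 = 479.046
x_1 = 4.7505 - 0.02*479.046 = -4.8304


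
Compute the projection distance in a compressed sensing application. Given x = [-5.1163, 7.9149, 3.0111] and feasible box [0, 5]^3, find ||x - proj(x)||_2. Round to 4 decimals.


Project each component onto [0, 5].
clip(-5.1163) = 0.0, clip(7.9149) = 5.0, clip(3.0111) = 3.0111
Projection = [0.0, 5.0, 3.0111]
Squared diffs: [26.1765, 8.4966, 0.0]
Distance = sqrt(34.6731) = 5.8884


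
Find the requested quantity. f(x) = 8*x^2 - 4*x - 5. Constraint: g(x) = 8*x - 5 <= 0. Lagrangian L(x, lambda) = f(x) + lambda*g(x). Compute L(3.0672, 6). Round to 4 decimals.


Step 1: Evaluate f(x).
f(3.0672) = 8*3.0672^2 - 4*3.0672 - 5 = 57.9929
Step 2: Evaluate g(x).
g(3.0672) = 8*3.0672 - 5 = 19.5376
Step 3: Compute Lagrangian.
L = 57.9929 + 6*19.5376 = 175.2185


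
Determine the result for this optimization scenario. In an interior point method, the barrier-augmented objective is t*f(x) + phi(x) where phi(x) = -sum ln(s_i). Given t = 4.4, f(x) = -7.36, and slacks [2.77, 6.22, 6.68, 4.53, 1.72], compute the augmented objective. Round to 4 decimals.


Step 1: Compute log-barrier.
ln values: [1.0188, 1.8278, 1.8991, 1.5107, 0.5423]
phi = -(1.0188 + 1.8278 + 1.8991 + 1.5107 + 0.5423) = -6.7988
Step 2: Compute augmented objective.
t*f(x) = 4.4*-7.36 = -32.384
Total = -32.384 - 6.7988 = -39.1828


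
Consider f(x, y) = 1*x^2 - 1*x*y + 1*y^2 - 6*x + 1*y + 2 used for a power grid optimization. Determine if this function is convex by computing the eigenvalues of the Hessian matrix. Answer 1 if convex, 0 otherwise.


The Hessian of f(x,y) = 1*x^2 - 1*x*y + 1*y^2 - 6*x + 1*y + 2 is:
H = [[2, -1], [-1, 2]]
Trace = 2 + 2 = 4
Determinant = 2*2 - (-1)^2 = 3
Discriminant = (4)^2 - 4*3 = 4.0
Eigenvalues: lambda_1 = 1.0, lambda_2 = 3.0
The function is convex.

1


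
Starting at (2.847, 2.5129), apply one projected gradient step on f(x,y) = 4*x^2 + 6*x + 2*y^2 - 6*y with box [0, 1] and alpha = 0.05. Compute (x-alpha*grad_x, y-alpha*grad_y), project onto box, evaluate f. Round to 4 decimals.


Step 1: Compute gradient at (2.847, 2.5129).
grad_x = 2*4*2.847 + 6 = 28.776
grad_y = 2*2*2.5129 - 6 = 4.0516
Step 2: Gradient step.
x_raw = 2.847 - 0.05*28.776 = 1.4082
y_raw = 2.5129 - 0.05*4.0516 = 2.3103
Step 3: Project onto [0, 1].
x_proj = clip(1.4082) = 1.0
y_proj = clip(2.3103) = 1.0
Step 4: Evaluate f.
f(1.0, 1.0) = 6.0
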